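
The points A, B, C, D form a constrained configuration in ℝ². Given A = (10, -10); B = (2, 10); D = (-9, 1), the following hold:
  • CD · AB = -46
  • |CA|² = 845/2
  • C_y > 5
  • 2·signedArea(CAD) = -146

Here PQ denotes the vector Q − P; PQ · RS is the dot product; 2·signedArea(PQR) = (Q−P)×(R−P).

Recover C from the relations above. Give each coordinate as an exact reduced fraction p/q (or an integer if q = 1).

C = (-7/2, 11/2)

1. C_x = -7/2  [2·signedArea(CAD) = -146 ∩ CD · AB = -46]
2. C_y = 11/2  [2·signedArea(CAD) = -146 ∩ CD · AB = -46]
   → C = (-7/2, 11/2)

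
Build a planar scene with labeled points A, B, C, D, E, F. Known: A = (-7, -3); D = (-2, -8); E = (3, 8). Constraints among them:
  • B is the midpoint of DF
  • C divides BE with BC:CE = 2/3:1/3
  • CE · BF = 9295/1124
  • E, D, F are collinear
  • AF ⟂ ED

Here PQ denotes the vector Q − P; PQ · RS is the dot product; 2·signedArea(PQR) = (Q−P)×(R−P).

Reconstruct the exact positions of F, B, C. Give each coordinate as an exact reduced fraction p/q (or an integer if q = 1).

B = (-849/562, -1808/281)
C = (841/562, 896/281)
F = (-287/281, -1368/281)

1. F_x = -287/281  [E, D, F are collinear ∩ AF ⟂ ED]
2. F_y = -1368/281  [E, D, F are collinear ∩ AF ⟂ ED]
   → F = (-287/281, -1368/281)
3. B_x = -849/562  [B is the midpoint of DF]
4. B_y = -1808/281  [B is the midpoint of DF]
   → B = (-849/562, -1808/281)
5. C_x = 841/562  [C divides BE with BC:CE = 2/3:1/3]
6. C_y = 896/281  [C divides BE with BC:CE = 2/3:1/3]
   → C = (841/562, 896/281)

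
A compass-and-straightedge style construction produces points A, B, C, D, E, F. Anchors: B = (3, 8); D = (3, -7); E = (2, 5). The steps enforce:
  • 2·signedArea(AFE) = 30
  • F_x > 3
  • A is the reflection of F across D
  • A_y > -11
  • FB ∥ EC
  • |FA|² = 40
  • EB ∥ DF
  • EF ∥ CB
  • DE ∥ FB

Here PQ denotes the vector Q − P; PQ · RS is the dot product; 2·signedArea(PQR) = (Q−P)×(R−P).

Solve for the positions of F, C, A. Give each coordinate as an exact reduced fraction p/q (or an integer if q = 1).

1. F_x = 4  [DE ∥ FB ∩ EB ∥ DF]
2. F_y = -4  [DE ∥ FB ∩ EB ∥ DF]
   → F = (4, -4)
3. C_x = 1  [EF ∥ CB ∩ FB ∥ EC]
4. C_y = 17  [EF ∥ CB ∩ FB ∥ EC]
   → C = (1, 17)
5. A_x = 2  [A is the reflection of F across D]
6. A_y = -10  [A is the reflection of F across D]
   → A = (2, -10)

A = (2, -10)
C = (1, 17)
F = (4, -4)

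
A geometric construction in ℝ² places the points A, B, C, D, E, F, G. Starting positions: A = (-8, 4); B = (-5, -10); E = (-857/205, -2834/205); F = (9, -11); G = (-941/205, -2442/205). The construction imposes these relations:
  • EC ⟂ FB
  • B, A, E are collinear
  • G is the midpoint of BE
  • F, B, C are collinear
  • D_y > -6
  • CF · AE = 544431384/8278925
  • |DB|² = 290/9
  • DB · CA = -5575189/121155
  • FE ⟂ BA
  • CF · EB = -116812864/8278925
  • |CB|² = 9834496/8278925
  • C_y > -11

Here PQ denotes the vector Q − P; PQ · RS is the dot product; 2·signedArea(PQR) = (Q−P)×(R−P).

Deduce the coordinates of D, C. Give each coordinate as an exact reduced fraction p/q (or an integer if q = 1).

1. C_x = -158021/40385  [F, B, C are collinear ∩ EC ⟂ FB]
2. C_y = -406986/40385  [F, B, C are collinear ∩ EC ⟂ FB]
   → C = (-158021/40385, -406986/40385)
3. D_x = -4/3  [line 165059/40385·x + -568526/40385·y + -9004706/121155 = 0 ∩ |DB|² = 290/9]
4. D_y = -17/3  [line 165059/40385·x + -568526/40385·y + -9004706/121155 = 0 ∩ |DB|² = 290/9]
   → D = (-4/3, -17/3)

C = (-158021/40385, -406986/40385)
D = (-4/3, -17/3)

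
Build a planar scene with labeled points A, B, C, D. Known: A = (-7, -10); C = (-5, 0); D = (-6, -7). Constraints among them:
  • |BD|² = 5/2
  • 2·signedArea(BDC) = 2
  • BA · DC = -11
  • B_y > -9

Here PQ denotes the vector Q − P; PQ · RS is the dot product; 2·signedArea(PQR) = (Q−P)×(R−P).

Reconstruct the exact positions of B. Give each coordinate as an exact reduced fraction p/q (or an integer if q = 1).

B = (-13/2, -17/2)

1. B_x = -13/2  [BA · DC = -11 ∩ 2·signedArea(BDC) = 2]
2. B_y = -17/2  [BA · DC = -11 ∩ 2·signedArea(BDC) = 2]
   → B = (-13/2, -17/2)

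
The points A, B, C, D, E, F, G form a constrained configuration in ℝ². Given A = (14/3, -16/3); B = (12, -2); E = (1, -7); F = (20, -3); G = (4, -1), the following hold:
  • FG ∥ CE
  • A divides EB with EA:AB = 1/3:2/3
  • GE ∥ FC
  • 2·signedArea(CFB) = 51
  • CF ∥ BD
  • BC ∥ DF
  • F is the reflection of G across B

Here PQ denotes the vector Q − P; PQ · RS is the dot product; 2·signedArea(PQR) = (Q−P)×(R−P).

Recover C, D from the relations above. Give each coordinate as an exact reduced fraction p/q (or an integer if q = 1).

C = (17, -9)
D = (15, 4)

1. C_x = 17  [FG ∥ CE ∩ GE ∥ FC]
2. C_y = -9  [FG ∥ CE ∩ GE ∥ FC]
   → C = (17, -9)
3. D_x = 15  [BC ∥ DF ∩ CF ∥ BD]
4. D_y = 4  [BC ∥ DF ∩ CF ∥ BD]
   → D = (15, 4)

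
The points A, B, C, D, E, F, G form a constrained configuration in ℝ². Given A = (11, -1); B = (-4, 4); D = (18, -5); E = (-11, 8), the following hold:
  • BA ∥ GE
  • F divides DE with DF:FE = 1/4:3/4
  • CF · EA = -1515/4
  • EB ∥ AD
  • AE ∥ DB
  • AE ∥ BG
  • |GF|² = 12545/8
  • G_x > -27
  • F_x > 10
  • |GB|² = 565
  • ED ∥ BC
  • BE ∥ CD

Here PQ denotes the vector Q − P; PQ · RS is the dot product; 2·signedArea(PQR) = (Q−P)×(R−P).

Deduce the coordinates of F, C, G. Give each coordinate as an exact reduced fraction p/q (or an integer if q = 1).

C = (25, -9)
F = (43/4, -7/4)
G = (-26, 13)

1. F_x = 43/4  [F divides DE with DF:FE = 1/4:3/4]
2. F_y = -7/4  [F divides DE with DF:FE = 1/4:3/4]
   → F = (43/4, -7/4)
3. C_x = 25  [BE ∥ CD ∩ ED ∥ BC]
4. C_y = -9  [BE ∥ CD ∩ ED ∥ BC]
   → C = (25, -9)
5. G_x = -26  [BA ∥ GE ∩ AE ∥ BG]
6. G_y = 13  [BA ∥ GE ∩ AE ∥ BG]
   → G = (-26, 13)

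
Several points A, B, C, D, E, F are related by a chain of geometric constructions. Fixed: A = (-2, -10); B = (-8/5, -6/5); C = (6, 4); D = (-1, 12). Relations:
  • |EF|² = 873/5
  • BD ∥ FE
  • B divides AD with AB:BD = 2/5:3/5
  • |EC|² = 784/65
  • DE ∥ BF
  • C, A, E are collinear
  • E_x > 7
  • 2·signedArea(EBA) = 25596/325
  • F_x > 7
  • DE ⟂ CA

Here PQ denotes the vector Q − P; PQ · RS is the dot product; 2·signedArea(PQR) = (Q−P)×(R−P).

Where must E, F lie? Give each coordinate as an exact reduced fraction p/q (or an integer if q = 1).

E = (502/65, 456/65)
F = (463/65, -402/65)

1. E_x = 502/65  [C, A, E are collinear ∩ DE ⟂ CA]
2. E_y = 456/65  [C, A, E are collinear ∩ DE ⟂ CA]
   → E = (502/65, 456/65)
3. F_x = 463/65  [BD ∥ FE ∩ DE ∥ BF]
4. F_y = -402/65  [BD ∥ FE ∩ DE ∥ BF]
   → F = (463/65, -402/65)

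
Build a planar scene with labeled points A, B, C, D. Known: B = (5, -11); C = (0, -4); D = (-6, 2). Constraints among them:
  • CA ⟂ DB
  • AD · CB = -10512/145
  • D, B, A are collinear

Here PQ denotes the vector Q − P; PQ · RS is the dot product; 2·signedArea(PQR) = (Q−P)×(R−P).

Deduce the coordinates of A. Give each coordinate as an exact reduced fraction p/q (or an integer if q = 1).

1. A_x = -78/145  [D, B, A are collinear ∩ CA ⟂ DB]
2. A_y = -646/145  [D, B, A are collinear ∩ CA ⟂ DB]
   → A = (-78/145, -646/145)

A = (-78/145, -646/145)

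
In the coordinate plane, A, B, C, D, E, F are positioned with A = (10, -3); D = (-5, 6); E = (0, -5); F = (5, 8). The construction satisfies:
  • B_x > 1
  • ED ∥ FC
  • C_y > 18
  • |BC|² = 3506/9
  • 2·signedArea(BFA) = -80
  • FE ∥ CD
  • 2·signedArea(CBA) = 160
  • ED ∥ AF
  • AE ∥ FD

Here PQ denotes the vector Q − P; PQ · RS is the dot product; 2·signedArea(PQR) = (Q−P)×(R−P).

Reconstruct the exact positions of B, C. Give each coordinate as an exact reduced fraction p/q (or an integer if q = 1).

B = (5/3, -2/3)
C = (0, 19)

1. C_x = 0  [FE ∥ CD ∩ ED ∥ FC]
2. C_y = 19  [FE ∥ CD ∩ ED ∥ FC]
   → C = (0, 19)
3. B_x = 5/3  [line 11·x + 5·y + -15 = 0 ∩ |BC|² = 3506/9]
4. B_y = -2/3  [line 11·x + 5·y + -15 = 0 ∩ |BC|² = 3506/9]
   → B = (5/3, -2/3)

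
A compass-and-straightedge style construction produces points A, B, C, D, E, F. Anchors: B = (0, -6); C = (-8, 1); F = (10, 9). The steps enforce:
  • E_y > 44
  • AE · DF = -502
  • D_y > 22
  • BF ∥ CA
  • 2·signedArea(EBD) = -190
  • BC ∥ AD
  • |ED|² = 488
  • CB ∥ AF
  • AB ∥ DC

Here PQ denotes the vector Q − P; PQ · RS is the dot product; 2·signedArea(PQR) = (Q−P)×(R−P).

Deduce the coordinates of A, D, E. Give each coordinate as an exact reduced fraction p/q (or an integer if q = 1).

A = (2, 16)
D = (-6, 23)
E = (-4, 45)

1. A_x = 2  [CB ∥ AF ∩ BF ∥ CA]
2. A_y = 16  [CB ∥ AF ∩ BF ∥ CA]
   → A = (2, 16)
3. D_x = -6  [AB ∥ DC ∩ BC ∥ AD]
4. D_y = 23  [AB ∥ DC ∩ BC ∥ AD]
   → D = (-6, 23)
5. E_x = -4  [2·signedArea(EBD) = -190 ∩ AE · DF = -502]
6. E_y = 45  [2·signedArea(EBD) = -190 ∩ AE · DF = -502]
   → E = (-4, 45)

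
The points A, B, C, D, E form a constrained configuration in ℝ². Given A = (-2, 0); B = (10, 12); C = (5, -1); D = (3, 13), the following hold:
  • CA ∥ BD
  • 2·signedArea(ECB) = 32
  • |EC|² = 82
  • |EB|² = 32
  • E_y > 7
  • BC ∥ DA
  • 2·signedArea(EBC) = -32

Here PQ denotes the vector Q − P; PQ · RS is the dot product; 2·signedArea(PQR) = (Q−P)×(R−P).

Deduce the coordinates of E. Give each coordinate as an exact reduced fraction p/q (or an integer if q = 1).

E = (6, 8)

1. E_x = 6  [line 13·x + -5·y + -38 = 0 ∩ |EC|² = 82]
2. E_y = 8  [line 13·x + -5·y + -38 = 0 ∩ |EC|² = 82]
   → E = (6, 8)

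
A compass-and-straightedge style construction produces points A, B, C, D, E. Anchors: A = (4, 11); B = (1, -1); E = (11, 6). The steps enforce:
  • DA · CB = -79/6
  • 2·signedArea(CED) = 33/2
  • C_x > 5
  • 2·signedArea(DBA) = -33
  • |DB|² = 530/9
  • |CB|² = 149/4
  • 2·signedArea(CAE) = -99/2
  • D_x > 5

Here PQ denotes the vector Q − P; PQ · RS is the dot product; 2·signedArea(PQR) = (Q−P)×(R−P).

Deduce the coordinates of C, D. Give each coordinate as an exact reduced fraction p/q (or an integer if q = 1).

1. C_x = 6  [line 5·x + 7·y + -95/2 = 0 ∩ |CB|² = 149/4]
2. C_y = 5/2  [line 5·x + 7·y + -95/2 = 0 ∩ |CB|² = 149/4]
   → C = (6, 5/2)
3. D_x = 16/3  [2·signedArea(CED) = 33/2 ∩ 2·signedArea(DBA) = -33]
4. D_y = 16/3  [2·signedArea(CED) = 33/2 ∩ 2·signedArea(DBA) = -33]
   → D = (16/3, 16/3)

C = (6, 5/2)
D = (16/3, 16/3)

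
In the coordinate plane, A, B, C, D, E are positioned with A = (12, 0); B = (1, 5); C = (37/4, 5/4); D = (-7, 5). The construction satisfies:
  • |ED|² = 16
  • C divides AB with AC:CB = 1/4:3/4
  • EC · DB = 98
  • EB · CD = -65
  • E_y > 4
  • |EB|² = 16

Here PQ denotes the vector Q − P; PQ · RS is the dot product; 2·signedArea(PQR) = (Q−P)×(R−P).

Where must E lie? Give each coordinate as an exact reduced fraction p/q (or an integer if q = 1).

E = (-3, 5)

1. E_x = -3  [EB · CD = -65 ∩ EC · DB = 98]
2. E_y = 5  [EB · CD = -65 ∩ EC · DB = 98]
   → E = (-3, 5)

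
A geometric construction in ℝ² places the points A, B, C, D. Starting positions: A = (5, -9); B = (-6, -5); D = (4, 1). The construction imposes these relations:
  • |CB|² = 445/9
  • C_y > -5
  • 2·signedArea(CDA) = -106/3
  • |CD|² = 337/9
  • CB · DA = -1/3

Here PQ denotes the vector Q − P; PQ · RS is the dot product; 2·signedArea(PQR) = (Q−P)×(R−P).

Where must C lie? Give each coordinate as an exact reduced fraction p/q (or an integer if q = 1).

1. C_x = 1  [2·signedArea(CDA) = -106/3 ∩ CB · DA = -1/3]
2. C_y = -13/3  [2·signedArea(CDA) = -106/3 ∩ CB · DA = -1/3]
   → C = (1, -13/3)

C = (1, -13/3)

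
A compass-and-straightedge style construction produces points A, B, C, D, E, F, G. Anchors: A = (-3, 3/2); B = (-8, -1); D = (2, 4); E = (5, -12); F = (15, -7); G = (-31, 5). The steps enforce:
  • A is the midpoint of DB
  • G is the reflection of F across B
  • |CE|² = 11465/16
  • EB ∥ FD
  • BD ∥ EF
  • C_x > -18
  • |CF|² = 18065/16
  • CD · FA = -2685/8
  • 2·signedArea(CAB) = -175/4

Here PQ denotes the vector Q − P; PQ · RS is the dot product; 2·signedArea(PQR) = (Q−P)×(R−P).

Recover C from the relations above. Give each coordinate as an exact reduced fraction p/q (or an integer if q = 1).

1. C_x = -17  [2·signedArea(CAB) = -175/4 ∩ CD · FA = -2685/8]
2. C_y = 13/4  [2·signedArea(CAB) = -175/4 ∩ CD · FA = -2685/8]
   → C = (-17, 13/4)

C = (-17, 13/4)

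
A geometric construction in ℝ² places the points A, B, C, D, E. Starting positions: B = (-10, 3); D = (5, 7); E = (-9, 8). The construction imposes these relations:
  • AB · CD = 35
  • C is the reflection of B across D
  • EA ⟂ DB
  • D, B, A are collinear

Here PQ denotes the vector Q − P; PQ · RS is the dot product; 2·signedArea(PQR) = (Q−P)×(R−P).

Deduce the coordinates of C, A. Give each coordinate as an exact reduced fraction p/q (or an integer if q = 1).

1. C_x = 20  [C is the reflection of B across D]
2. C_y = 11  [C is the reflection of B across D]
   → C = (20, 11)
3. A_x = -1885/241  [D, B, A are collinear ∩ EA ⟂ DB]
4. A_y = 863/241  [D, B, A are collinear ∩ EA ⟂ DB]
   → A = (-1885/241, 863/241)

A = (-1885/241, 863/241)
C = (20, 11)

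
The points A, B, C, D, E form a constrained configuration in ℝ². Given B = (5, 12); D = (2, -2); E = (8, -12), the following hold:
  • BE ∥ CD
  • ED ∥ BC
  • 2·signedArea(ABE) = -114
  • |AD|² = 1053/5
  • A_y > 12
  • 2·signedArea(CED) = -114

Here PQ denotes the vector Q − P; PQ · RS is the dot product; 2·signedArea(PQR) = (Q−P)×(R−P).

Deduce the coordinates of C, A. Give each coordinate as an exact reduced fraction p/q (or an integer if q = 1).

A = (1/5, 62/5)
C = (-1, 22)

1. C_x = -1  [BE ∥ CD ∩ ED ∥ BC]
2. C_y = 22  [BE ∥ CD ∩ ED ∥ BC]
   → C = (-1, 22)
3. A_x = 1/5  [line 24·x + 3·y + -42 = 0 ∩ |AD|² = 1053/5]
4. A_y = 62/5  [line 24·x + 3·y + -42 = 0 ∩ |AD|² = 1053/5]
   → A = (1/5, 62/5)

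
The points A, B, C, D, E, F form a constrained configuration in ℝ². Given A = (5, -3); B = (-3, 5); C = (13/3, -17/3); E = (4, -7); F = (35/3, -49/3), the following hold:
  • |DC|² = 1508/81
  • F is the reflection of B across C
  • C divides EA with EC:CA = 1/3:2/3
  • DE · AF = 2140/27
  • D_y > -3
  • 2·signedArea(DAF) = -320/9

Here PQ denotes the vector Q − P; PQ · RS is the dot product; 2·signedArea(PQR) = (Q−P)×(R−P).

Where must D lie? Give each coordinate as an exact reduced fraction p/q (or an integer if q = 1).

1. D_x = 17/9  [2·signedArea(DAF) = -320/9 ∩ DE · AF = 2140/27]
2. D_y = -19/9  [2·signedArea(DAF) = -320/9 ∩ DE · AF = 2140/27]
   → D = (17/9, -19/9)

D = (17/9, -19/9)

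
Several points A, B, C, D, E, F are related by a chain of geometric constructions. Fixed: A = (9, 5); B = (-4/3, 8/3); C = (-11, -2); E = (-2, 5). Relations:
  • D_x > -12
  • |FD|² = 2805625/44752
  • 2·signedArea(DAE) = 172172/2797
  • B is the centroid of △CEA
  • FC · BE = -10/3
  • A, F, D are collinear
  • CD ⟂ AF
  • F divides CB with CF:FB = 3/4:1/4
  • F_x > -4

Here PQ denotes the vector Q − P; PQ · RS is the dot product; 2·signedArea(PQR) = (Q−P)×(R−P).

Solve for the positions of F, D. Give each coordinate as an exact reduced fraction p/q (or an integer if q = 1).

D = (-31845/2797, -1667/2797)
F = (-15/4, 3/2)

1. F_x = -15/4  [F divides CB with CF:FB = 3/4:1/4]
2. F_y = 3/2  [F divides CB with CF:FB = 3/4:1/4]
   → F = (-15/4, 3/2)
3. D_x = -31845/2797  [A, F, D are collinear ∩ CD ⟂ AF]
4. D_y = -1667/2797  [A, F, D are collinear ∩ CD ⟂ AF]
   → D = (-31845/2797, -1667/2797)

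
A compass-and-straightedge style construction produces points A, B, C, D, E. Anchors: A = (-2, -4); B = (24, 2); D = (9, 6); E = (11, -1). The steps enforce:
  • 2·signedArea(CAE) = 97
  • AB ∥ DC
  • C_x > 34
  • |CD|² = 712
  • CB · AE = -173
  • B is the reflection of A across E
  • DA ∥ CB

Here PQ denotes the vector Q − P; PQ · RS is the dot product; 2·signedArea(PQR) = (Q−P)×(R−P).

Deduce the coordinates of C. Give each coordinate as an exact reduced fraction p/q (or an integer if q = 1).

1. C_x = 35  [DA ∥ CB ∩ AB ∥ DC]
2. C_y = 12  [DA ∥ CB ∩ AB ∥ DC]
   → C = (35, 12)

C = (35, 12)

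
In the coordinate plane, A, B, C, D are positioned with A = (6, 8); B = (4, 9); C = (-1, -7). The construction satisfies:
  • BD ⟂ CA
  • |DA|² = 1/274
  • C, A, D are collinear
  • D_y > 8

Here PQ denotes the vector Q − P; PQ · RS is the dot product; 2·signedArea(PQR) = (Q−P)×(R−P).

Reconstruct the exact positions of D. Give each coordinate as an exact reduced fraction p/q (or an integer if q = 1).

D = (1651/274, 2207/274)

1. D_x = 1651/274  [C, A, D are collinear ∩ BD ⟂ CA]
2. D_y = 2207/274  [C, A, D are collinear ∩ BD ⟂ CA]
   → D = (1651/274, 2207/274)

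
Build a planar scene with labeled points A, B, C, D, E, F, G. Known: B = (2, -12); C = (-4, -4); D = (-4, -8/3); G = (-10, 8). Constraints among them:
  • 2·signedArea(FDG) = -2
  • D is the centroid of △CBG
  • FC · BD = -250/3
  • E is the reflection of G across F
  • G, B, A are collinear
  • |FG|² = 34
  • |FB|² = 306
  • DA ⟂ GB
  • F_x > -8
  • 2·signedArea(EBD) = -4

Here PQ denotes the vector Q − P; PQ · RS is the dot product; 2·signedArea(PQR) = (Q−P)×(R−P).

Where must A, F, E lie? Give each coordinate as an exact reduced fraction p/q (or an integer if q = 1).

A = (-63/17, -127/51)
E = (-4, -2)
F = (-7, 3)

1. A_x = -63/17  [G, B, A are collinear ∩ DA ⟂ GB]
2. A_y = -127/51  [G, B, A are collinear ∩ DA ⟂ GB]
   → A = (-63/17, -127/51)
3. F_x = -7  [2·signedArea(FDG) = -2 ∩ FC · BD = -250/3]
4. F_y = 3  [2·signedArea(FDG) = -2 ∩ FC · BD = -250/3]
   → F = (-7, 3)
5. E_x = -4  [E is the reflection of G across F]
6. E_y = -2  [E is the reflection of G across F]
   → E = (-4, -2)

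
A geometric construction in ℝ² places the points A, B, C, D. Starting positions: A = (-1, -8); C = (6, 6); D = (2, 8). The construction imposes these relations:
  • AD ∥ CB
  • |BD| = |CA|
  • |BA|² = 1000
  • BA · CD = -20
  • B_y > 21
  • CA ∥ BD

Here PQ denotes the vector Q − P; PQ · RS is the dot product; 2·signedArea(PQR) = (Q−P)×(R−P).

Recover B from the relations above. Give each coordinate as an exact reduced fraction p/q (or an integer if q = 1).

1. B_x = 9  [CA ∥ BD ∩ AD ∥ CB]
2. B_y = 22  [CA ∥ BD ∩ AD ∥ CB]
   → B = (9, 22)

B = (9, 22)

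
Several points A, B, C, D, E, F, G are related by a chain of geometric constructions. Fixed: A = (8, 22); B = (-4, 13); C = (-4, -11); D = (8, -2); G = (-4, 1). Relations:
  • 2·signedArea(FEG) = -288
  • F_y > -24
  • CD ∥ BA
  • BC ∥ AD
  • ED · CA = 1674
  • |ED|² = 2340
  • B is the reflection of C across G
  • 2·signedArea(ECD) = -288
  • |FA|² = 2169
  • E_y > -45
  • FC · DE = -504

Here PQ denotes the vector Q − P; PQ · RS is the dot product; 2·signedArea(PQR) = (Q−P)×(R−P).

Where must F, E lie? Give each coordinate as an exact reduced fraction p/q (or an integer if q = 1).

1. E_x = -16  [ED · CA = 1674 ∩ 2·signedArea(ECD) = -288]
2. E_y = -44  [ED · CA = 1674 ∩ 2·signedArea(ECD) = -288]
   → E = (-16, -44)
3. F_x = -4  [2·signedArea(FEG) = -288 ∩ FC · DE = -504]
4. F_y = -23  [2·signedArea(FEG) = -288 ∩ FC · DE = -504]
   → F = (-4, -23)

E = (-16, -44)
F = (-4, -23)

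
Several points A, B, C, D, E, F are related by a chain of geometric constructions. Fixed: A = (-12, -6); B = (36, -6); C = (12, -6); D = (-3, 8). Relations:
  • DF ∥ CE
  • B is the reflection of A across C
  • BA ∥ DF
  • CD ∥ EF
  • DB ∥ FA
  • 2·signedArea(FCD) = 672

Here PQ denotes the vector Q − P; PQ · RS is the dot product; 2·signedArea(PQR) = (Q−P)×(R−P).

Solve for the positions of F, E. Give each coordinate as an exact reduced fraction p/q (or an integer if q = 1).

E = (-36, -6)
F = (-51, 8)

1. F_x = -51  [DB ∥ FA ∩ BA ∥ DF]
2. F_y = 8  [DB ∥ FA ∩ BA ∥ DF]
   → F = (-51, 8)
3. E_x = -36  [CD ∥ EF ∩ DF ∥ CE]
4. E_y = -6  [CD ∥ EF ∩ DF ∥ CE]
   → E = (-36, -6)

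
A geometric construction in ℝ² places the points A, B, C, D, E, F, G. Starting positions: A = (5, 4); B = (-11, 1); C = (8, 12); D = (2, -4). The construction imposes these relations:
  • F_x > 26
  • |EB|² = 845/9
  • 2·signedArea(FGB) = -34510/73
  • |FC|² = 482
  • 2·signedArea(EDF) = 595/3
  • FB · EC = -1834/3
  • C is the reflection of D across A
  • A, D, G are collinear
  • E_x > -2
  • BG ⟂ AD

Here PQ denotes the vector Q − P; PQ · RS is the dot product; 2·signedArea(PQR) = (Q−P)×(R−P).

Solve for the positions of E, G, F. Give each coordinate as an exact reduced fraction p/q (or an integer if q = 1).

E = (-4/3, 1/3)
F = (27, 23)
G = (149/73, -284/73)

1. G_x = 149/73  [A, D, G are collinear ∩ BG ⟂ AD]
2. G_y = -284/73  [A, D, G are collinear ∩ BG ⟂ AD]
   → G = (149/73, -284/73)
3. F_x = 27  [line -357/73·x + -952/73·y + 31535/73 = 0 ∩ |FC|² = 482]
4. F_y = 23  [line -357/73·x + -952/73·y + 31535/73 = 0 ∩ |FC|² = 482]
   → F = (27, 23)
5. E_x = -4/3  [2·signedArea(EDF) = 595/3 ∩ FB · EC = -1834/3]
6. E_y = 1/3  [2·signedArea(EDF) = 595/3 ∩ FB · EC = -1834/3]
   → E = (-4/3, 1/3)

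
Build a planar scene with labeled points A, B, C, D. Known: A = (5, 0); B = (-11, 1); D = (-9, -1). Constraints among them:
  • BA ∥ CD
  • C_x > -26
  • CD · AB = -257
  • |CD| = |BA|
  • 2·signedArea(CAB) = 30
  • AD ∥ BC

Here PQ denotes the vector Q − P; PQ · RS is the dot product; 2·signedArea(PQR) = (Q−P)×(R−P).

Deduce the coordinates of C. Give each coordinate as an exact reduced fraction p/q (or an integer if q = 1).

1. C_x = -25  [BA ∥ CD ∩ AD ∥ BC]
2. C_y = 0  [BA ∥ CD ∩ AD ∥ BC]
   → C = (-25, 0)

C = (-25, 0)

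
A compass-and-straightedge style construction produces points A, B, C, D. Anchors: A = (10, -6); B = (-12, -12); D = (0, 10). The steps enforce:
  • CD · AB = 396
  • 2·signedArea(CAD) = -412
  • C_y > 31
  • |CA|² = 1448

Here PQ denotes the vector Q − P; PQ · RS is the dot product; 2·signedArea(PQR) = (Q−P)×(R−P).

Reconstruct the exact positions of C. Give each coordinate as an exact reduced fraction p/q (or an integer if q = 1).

C = (12, 32)

1. C_x = 12  [CD · AB = 396 ∩ 2·signedArea(CAD) = -412]
2. C_y = 32  [CD · AB = 396 ∩ 2·signedArea(CAD) = -412]
   → C = (12, 32)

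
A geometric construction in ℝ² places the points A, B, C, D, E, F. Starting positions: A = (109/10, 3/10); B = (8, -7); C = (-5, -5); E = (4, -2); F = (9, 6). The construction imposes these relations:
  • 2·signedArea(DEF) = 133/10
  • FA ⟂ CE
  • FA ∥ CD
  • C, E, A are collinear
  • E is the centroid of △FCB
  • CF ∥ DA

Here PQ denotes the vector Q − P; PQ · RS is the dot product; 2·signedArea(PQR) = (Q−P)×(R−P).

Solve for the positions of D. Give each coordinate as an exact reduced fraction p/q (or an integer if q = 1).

D = (-31/10, -107/10)

1. D_x = -31/10  [CF ∥ DA ∩ FA ∥ CD]
2. D_y = -107/10  [CF ∥ DA ∩ FA ∥ CD]
   → D = (-31/10, -107/10)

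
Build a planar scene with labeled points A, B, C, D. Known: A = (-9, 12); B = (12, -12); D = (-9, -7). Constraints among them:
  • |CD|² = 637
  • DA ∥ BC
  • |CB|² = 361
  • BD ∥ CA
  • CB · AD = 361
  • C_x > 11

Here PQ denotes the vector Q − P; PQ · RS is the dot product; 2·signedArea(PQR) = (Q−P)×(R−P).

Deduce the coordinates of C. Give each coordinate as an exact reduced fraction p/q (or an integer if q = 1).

1. C_x = 12  [BD ∥ CA ∩ DA ∥ BC]
2. C_y = 7  [BD ∥ CA ∩ DA ∥ BC]
   → C = (12, 7)

C = (12, 7)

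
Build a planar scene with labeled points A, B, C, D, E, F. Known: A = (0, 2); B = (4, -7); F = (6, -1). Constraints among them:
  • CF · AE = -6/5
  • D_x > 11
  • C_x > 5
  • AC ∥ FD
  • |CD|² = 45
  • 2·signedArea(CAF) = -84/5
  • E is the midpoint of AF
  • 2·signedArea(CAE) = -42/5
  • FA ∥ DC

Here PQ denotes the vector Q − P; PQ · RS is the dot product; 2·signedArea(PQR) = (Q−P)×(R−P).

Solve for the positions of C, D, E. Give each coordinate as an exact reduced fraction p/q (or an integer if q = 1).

1. E_x = 3  [E is the midpoint of AF]
2. E_y = 1/2  [E is the midpoint of AF]
   → E = (3, 1/2)
3. C_x = 26/5  [2·signedArea(CAF) = -84/5 ∩ CF · AE = -6/5]
4. C_y = -17/5  [2·signedArea(CAF) = -84/5 ∩ CF · AE = -6/5]
   → C = (26/5, -17/5)
5. D_x = 56/5  [FA ∥ DC ∩ AC ∥ FD]
6. D_y = -32/5  [FA ∥ DC ∩ AC ∥ FD]
   → D = (56/5, -32/5)

C = (26/5, -17/5)
D = (56/5, -32/5)
E = (3, 1/2)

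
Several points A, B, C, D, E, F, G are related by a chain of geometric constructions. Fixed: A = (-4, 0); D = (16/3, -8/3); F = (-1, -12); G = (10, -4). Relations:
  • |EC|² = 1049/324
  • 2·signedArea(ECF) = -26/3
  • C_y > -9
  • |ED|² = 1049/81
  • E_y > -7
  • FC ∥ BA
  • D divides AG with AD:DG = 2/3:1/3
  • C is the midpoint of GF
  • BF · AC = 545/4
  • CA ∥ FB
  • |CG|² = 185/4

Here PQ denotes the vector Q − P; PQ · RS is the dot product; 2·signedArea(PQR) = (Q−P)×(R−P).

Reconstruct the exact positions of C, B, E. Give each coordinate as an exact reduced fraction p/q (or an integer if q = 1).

1. C_x = 9/2  [C is the midpoint of GF]
2. C_y = -8  [C is the midpoint of GF]
   → C = (9/2, -8)
3. B_x = -19/2  [FC ∥ BA ∩ CA ∥ FB]
4. B_y = -4  [FC ∥ BA ∩ CA ∥ FB]
   → B = (-19/2, -4)
5. E_x = 43/9  [line 4·x + -11/2·y + -160/3 = 0 ∩ |EC|² = 1049/324]
6. E_y = -56/9  [line 4·x + -11/2·y + -160/3 = 0 ∩ |EC|² = 1049/324]
   → E = (43/9, -56/9)

B = (-19/2, -4)
C = (9/2, -8)
E = (43/9, -56/9)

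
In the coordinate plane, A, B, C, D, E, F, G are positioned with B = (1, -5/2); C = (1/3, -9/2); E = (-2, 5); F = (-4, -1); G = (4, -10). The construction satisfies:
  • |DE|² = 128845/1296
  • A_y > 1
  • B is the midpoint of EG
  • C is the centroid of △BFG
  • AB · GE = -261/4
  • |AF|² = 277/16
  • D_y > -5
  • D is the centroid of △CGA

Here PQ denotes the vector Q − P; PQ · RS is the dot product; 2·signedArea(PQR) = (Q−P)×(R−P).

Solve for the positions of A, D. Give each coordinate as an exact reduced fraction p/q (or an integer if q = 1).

1. A_x = -1/2  [line 6·x + -15·y + 87/4 = 0 ∩ |AF|² = 277/16]
2. A_y = 5/4  [line 6·x + -15·y + 87/4 = 0 ∩ |AF|² = 277/16]
   → A = (-1/2, 5/4)
3. D_x = 23/18  [D is the centroid of △CGA]
4. D_y = -53/12  [D is the centroid of △CGA]
   → D = (23/18, -53/12)

A = (-1/2, 5/4)
D = (23/18, -53/12)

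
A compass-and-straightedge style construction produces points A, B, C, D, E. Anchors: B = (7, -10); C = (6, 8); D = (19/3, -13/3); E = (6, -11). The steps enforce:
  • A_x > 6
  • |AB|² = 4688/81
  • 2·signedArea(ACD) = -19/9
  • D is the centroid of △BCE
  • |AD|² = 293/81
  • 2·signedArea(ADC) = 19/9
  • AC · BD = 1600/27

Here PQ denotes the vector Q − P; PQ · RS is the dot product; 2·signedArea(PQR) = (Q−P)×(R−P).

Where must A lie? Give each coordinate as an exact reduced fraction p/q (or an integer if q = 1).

1. A_x = 55/9  [2·signedArea(ACD) = -19/9 ∩ AC · BD = 1600/27]
2. A_y = -22/9  [2·signedArea(ACD) = -19/9 ∩ AC · BD = 1600/27]
   → A = (55/9, -22/9)

A = (55/9, -22/9)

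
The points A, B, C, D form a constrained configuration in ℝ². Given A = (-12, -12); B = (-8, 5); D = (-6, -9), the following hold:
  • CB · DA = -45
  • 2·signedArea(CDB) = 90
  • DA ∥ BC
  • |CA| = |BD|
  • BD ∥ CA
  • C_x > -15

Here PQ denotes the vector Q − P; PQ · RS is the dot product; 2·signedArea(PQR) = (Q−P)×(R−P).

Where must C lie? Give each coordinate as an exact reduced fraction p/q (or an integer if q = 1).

C = (-14, 2)

1. C_x = -14  [BD ∥ CA ∩ DA ∥ BC]
2. C_y = 2  [BD ∥ CA ∩ DA ∥ BC]
   → C = (-14, 2)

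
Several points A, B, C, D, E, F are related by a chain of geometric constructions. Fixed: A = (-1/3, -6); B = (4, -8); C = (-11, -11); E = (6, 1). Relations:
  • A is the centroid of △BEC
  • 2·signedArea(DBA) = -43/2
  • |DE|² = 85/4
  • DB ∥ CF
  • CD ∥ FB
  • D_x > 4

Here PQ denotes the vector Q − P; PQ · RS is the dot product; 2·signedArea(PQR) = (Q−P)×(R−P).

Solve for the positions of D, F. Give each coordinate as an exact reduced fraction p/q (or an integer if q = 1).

D = (5, -7/2)
F = (-12, -31/2)

1. D_x = 5  [line -2·x + -13/3·y + -31/6 = 0 ∩ |DE|² = 85/4]
2. D_y = -7/2  [line -2·x + -13/3·y + -31/6 = 0 ∩ |DE|² = 85/4]
   → D = (5, -7/2)
3. F_x = -12  [CD ∥ FB ∩ DB ∥ CF]
4. F_y = -31/2  [CD ∥ FB ∩ DB ∥ CF]
   → F = (-12, -31/2)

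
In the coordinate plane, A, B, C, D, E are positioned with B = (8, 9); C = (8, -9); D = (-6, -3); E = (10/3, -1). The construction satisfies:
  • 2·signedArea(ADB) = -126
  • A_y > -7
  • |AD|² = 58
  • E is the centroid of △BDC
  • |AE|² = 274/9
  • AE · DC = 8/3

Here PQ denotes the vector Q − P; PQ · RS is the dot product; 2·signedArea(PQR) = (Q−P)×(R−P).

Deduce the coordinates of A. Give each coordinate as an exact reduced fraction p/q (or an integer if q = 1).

1. A_x = 1  [AE · DC = 8/3 ∩ 2·signedArea(ADB) = -126]
2. A_y = -6  [AE · DC = 8/3 ∩ 2·signedArea(ADB) = -126]
   → A = (1, -6)

A = (1, -6)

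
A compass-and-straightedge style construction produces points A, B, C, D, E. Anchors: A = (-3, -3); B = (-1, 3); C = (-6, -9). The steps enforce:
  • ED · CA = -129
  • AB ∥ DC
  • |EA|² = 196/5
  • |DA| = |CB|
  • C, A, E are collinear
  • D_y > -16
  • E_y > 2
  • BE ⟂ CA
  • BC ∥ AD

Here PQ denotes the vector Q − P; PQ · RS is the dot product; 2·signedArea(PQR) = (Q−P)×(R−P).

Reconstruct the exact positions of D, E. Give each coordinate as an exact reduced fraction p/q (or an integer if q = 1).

1. D_x = -8  [AB ∥ DC ∩ BC ∥ AD]
2. D_y = -15  [AB ∥ DC ∩ BC ∥ AD]
   → D = (-8, -15)
3. E_x = -1/5  [C, A, E are collinear ∩ BE ⟂ CA]
4. E_y = 13/5  [C, A, E are collinear ∩ BE ⟂ CA]
   → E = (-1/5, 13/5)

D = (-8, -15)
E = (-1/5, 13/5)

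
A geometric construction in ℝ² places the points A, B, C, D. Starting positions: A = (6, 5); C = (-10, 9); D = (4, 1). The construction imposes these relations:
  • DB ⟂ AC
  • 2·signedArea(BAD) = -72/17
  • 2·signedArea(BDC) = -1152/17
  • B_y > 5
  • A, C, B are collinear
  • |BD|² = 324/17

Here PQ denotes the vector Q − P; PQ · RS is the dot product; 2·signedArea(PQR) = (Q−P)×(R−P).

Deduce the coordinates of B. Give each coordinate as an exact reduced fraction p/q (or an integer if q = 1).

B = (86/17, 89/17)

1. B_x = 86/17  [A, C, B are collinear ∩ DB ⟂ AC]
2. B_y = 89/17  [A, C, B are collinear ∩ DB ⟂ AC]
   → B = (86/17, 89/17)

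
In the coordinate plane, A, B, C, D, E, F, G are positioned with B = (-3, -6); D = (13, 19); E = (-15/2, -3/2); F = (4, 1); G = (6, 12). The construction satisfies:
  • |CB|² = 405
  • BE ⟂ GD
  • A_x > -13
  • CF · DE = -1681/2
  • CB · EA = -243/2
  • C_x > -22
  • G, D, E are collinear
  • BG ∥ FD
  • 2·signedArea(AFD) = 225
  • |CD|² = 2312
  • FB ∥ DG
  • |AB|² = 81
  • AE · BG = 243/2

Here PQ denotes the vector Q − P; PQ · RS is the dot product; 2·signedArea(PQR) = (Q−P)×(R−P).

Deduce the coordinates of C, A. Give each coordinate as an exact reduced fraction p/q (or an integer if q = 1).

1. C_x = -21  [line 41/2·x + 41/2·y + 738 = 0 ∩ |CD|² = 2312]
2. C_y = -15  [line 41/2·x + 41/2·y + 738 = 0 ∩ |CD|² = 2312]
   → C = (-21, -15)
3. A_x = -12  [2·signedArea(AFD) = 225 ∩ CB · EA = -243/2]
4. A_y = -6  [2·signedArea(AFD) = 225 ∩ CB · EA = -243/2]
   → A = (-12, -6)

A = (-12, -6)
C = (-21, -15)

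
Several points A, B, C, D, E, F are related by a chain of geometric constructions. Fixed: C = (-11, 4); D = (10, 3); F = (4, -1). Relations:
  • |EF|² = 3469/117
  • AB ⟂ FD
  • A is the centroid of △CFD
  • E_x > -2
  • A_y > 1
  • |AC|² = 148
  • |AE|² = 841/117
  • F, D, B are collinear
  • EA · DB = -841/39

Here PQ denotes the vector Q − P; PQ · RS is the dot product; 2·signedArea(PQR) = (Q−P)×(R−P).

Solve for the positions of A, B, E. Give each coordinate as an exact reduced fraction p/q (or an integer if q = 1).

1. A_x = 1  [A is the centroid of △CFD]
2. A_y = 2  [A is the centroid of △CFD]
   → A = (1, 2)
3. B_x = 43/13  [F, D, B are collinear ∩ AB ⟂ FD]
4. B_y = -19/13  [F, D, B are collinear ∩ AB ⟂ FD]
   → B = (43/13, -19/13)
5. E_x = -16/13  [line 87/13·x + 58/13·y + 232/39 = 0 ∩ |AE|² = 841/117]
6. E_y = 20/39  [line 87/13·x + 58/13·y + 232/39 = 0 ∩ |AE|² = 841/117]
   → E = (-16/13, 20/39)

A = (1, 2)
B = (43/13, -19/13)
E = (-16/13, 20/39)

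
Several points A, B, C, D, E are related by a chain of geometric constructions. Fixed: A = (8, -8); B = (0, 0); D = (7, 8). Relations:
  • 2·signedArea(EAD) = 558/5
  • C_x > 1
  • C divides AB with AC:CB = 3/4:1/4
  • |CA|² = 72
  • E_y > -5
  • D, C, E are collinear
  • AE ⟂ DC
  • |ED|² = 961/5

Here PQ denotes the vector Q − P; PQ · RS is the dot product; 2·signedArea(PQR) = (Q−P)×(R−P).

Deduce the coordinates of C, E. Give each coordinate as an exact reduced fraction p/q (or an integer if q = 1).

1. C_x = 2  [C divides AB with AC:CB = 3/4:1/4]
2. C_y = -2  [C divides AB with AC:CB = 3/4:1/4]
   → C = (2, -2)
3. E_x = 4/5  [D, C, E are collinear ∩ AE ⟂ DC]
4. E_y = -22/5  [D, C, E are collinear ∩ AE ⟂ DC]
   → E = (4/5, -22/5)

C = (2, -2)
E = (4/5, -22/5)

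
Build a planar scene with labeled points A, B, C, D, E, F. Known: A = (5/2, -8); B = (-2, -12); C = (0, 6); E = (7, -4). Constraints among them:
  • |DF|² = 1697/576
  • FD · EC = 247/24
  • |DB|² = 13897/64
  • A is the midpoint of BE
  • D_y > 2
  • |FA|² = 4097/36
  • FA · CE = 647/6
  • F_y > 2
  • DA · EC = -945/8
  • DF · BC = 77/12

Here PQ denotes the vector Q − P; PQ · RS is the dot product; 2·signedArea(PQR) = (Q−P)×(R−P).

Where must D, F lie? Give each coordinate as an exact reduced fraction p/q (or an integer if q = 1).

1. D_x = 5/8  [line 7·x + -10·y + 165/8 = 0 ∩ |DB|² = 13897/64]
2. D_y = 5/2  [line 7·x + -10·y + 165/8 = 0 ∩ |DB|² = 13897/64]
   → D = (5/8, 5/2)
3. F_x = 7/3  [FA · CE = 647/6 ∩ DF · BC = 77/12]
4. F_y = 8/3  [FA · CE = 647/6 ∩ DF · BC = 77/12]
   → F = (7/3, 8/3)

D = (5/8, 5/2)
F = (7/3, 8/3)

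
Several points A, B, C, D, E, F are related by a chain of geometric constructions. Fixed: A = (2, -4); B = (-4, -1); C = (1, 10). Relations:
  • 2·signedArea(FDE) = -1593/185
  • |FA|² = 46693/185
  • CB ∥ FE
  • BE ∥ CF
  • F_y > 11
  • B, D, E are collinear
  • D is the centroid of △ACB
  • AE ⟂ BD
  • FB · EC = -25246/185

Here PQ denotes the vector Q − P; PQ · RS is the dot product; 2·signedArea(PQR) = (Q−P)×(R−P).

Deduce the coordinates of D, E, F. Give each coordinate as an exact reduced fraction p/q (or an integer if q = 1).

1. D_x = -1/3  [D is the centroid of △ACB]
2. D_y = 5/3  [D is the centroid of △ACB]
   → D = (-1/3, 5/3)
3. E_x = -278/185  [B, D, E are collinear ∩ AE ⟂ BD]
4. E_y = 151/185  [B, D, E are collinear ∩ AE ⟂ BD]
   → E = (-278/185, 151/185)
5. F_x = 647/185  [CB ∥ FE ∩ BE ∥ CF]
6. F_y = 2186/185  [CB ∥ FE ∩ BE ∥ CF]
   → F = (647/185, 2186/185)

D = (-1/3, 5/3)
E = (-278/185, 151/185)
F = (647/185, 2186/185)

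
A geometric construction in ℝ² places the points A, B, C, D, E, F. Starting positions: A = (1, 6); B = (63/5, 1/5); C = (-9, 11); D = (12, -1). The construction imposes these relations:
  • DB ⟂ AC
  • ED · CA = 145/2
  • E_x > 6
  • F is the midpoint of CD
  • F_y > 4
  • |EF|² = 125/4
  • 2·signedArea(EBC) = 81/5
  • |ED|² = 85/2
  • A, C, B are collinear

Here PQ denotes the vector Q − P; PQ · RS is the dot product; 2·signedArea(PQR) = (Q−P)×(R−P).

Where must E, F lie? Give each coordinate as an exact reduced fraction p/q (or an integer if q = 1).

1. E_x = 13/2  [ED · CA = 145/2 ∩ 2·signedArea(EBC) = 81/5]
2. E_y = 5/2  [ED · CA = 145/2 ∩ 2·signedArea(EBC) = 81/5]
   → E = (13/2, 5/2)
3. F_x = 3/2  [F is the midpoint of CD]
4. F_y = 5  [F is the midpoint of CD]
   → F = (3/2, 5)

E = (13/2, 5/2)
F = (3/2, 5)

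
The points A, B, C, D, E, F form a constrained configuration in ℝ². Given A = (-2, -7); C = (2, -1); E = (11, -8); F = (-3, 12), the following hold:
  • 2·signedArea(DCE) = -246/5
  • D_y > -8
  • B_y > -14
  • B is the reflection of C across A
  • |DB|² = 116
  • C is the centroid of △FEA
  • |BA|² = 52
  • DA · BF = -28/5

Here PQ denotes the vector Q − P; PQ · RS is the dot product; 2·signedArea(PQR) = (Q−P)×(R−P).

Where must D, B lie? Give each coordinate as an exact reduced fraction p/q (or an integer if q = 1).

1. B_x = -6  [B is the reflection of C across A]
2. B_y = -13  [B is the reflection of C across A]
   → B = (-6, -13)
3. D_x = 16/5  [2·signedArea(DCE) = -246/5 ∩ DA · BF = -28/5]
4. D_y = -37/5  [2·signedArea(DCE) = -246/5 ∩ DA · BF = -28/5]
   → D = (16/5, -37/5)

B = (-6, -13)
D = (16/5, -37/5)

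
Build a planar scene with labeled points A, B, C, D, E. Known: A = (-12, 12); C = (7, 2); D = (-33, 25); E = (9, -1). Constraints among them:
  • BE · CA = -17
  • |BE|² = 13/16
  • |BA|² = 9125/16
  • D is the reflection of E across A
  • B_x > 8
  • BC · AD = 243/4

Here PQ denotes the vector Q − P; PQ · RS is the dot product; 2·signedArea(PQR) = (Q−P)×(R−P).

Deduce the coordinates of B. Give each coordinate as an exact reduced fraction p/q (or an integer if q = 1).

B = (17/2, -1/4)

1. B_x = 17/2  [BC · AD = 243/4 ∩ BE · CA = -17]
2. B_y = -1/4  [BC · AD = 243/4 ∩ BE · CA = -17]
   → B = (17/2, -1/4)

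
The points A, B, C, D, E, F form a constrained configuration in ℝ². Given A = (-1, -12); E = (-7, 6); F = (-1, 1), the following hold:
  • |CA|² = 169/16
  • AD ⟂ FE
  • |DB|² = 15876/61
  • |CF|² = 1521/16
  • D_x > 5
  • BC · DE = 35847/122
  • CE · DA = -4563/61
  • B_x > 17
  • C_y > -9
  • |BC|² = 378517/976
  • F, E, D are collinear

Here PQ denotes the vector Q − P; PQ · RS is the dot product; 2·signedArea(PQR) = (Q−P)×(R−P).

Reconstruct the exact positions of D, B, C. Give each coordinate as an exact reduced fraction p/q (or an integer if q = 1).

1. D_x = 329/61  [F, E, D are collinear ∩ AD ⟂ FE]
2. D_y = -264/61  [F, E, D are collinear ∩ AD ⟂ FE]
   → D = (329/61, -264/61)
3. C_x = -1  [line 390/61·x + 468/61·y + 4485/61 = 0 ∩ |CA|² = 169/16]
4. C_y = -35/4  [line 390/61·x + 468/61·y + 4485/61 = 0 ∩ |CA|² = 169/16]
   → C = (-1, -35/4)
5. B_x = 1085/61  [line 756/61·x + -630/61·y + -22680/61 = 0 ∩ |BC|² = 378517/976]
6. B_y = -894/61  [line 756/61·x + -630/61·y + -22680/61 = 0 ∩ |BC|² = 378517/976]
   → B = (1085/61, -894/61)

B = (1085/61, -894/61)
C = (-1, -35/4)
D = (329/61, -264/61)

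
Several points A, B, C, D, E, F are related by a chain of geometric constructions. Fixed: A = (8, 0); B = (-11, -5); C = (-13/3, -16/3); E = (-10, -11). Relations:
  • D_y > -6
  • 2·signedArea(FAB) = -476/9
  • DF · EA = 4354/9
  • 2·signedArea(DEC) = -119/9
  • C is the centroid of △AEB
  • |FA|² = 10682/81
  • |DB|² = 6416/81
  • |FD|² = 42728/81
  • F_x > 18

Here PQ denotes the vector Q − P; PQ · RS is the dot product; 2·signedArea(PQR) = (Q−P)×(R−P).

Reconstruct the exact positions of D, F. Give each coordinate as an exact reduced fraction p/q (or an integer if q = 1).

D = (-19/9, -49/9)
F = (163/9, 49/9)

1. D_x = -19/9  [line -17/3·x + 17/3·y + 170/9 = 0 ∩ |DB|² = 6416/81]
2. D_y = -49/9  [line -17/3·x + 17/3·y + 170/9 = 0 ∩ |DB|² = 6416/81]
   → D = (-19/9, -49/9)
3. F_x = 163/9  [2·signedArea(FAB) = -476/9 ∩ DF · EA = 4354/9]
4. F_y = 49/9  [2·signedArea(FAB) = -476/9 ∩ DF · EA = 4354/9]
   → F = (163/9, 49/9)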